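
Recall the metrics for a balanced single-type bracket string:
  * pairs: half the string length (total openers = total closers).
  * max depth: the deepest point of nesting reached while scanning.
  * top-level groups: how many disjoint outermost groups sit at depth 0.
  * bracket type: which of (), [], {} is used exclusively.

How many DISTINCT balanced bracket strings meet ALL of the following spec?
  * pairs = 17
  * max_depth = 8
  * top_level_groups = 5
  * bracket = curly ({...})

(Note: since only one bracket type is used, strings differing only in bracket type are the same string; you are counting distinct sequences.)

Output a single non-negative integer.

Answer: 231525

Derivation:
Spec: pairs=17 depth=8 groups=5
Count(depth <= 8) = 8876070
Count(depth <= 7) = 8644545
Count(depth == 8) = 8876070 - 8644545 = 231525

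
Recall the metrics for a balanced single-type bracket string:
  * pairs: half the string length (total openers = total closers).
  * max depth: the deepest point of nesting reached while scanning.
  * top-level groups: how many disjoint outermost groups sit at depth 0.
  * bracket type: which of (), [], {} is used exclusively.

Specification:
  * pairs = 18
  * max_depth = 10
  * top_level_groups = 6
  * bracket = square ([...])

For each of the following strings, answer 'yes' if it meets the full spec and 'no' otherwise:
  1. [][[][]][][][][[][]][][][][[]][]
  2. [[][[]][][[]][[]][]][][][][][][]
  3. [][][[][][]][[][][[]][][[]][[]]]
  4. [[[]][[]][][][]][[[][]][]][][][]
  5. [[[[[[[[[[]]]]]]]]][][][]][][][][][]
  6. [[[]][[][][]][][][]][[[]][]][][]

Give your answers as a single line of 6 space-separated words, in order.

Answer: no no no no yes no

Derivation:
String 1 '[][[][]][][][][[][]][][][][[]][]': depth seq [1 0 1 2 1 2 1 0 1 0 1 0 1 0 1 2 1 2 1 0 1 0 1 0 1 0 1 2 1 0 1 0]
  -> pairs=16 depth=2 groups=11 -> no
String 2 '[[][[]][][[]][[]][]][][][][][][]': depth seq [1 2 1 2 3 2 1 2 1 2 3 2 1 2 3 2 1 2 1 0 1 0 1 0 1 0 1 0 1 0 1 0]
  -> pairs=16 depth=3 groups=7 -> no
String 3 '[][][[][][]][[][][[]][][[]][[]]]': depth seq [1 0 1 0 1 2 1 2 1 2 1 0 1 2 1 2 1 2 3 2 1 2 1 2 3 2 1 2 3 2 1 0]
  -> pairs=16 depth=3 groups=4 -> no
String 4 '[[[]][[]][][][]][[[][]][]][][][]': depth seq [1 2 3 2 1 2 3 2 1 2 1 2 1 2 1 0 1 2 3 2 3 2 1 2 1 0 1 0 1 0 1 0]
  -> pairs=16 depth=3 groups=5 -> no
String 5 '[[[[[[[[[[]]]]]]]]][][][]][][][][][]': depth seq [1 2 3 4 5 6 7 8 9 10 9 8 7 6 5 4 3 2 1 2 1 2 1 2 1 0 1 0 1 0 1 0 1 0 1 0]
  -> pairs=18 depth=10 groups=6 -> yes
String 6 '[[[]][[][][]][][][]][[[]][]][][]': depth seq [1 2 3 2 1 2 3 2 3 2 3 2 1 2 1 2 1 2 1 0 1 2 3 2 1 2 1 0 1 0 1 0]
  -> pairs=16 depth=3 groups=4 -> no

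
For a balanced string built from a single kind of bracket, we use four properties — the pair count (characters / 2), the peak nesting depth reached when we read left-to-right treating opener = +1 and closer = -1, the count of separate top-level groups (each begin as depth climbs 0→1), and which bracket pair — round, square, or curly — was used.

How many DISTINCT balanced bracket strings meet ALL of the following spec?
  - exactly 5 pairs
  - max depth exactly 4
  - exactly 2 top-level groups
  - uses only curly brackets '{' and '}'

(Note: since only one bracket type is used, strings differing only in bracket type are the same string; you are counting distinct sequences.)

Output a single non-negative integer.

Answer: 2

Derivation:
Spec: pairs=5 depth=4 groups=2
Count(depth <= 4) = 14
Count(depth <= 3) = 12
Count(depth == 4) = 14 - 12 = 2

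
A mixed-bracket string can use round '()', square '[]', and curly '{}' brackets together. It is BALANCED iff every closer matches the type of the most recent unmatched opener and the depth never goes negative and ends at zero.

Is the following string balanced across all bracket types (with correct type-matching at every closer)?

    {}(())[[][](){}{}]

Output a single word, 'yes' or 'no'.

pos 0: push '{'; stack = {
pos 1: '}' matches '{'; pop; stack = (empty)
pos 2: push '('; stack = (
pos 3: push '('; stack = ((
pos 4: ')' matches '('; pop; stack = (
pos 5: ')' matches '('; pop; stack = (empty)
pos 6: push '['; stack = [
pos 7: push '['; stack = [[
pos 8: ']' matches '['; pop; stack = [
pos 9: push '['; stack = [[
pos 10: ']' matches '['; pop; stack = [
pos 11: push '('; stack = [(
pos 12: ')' matches '('; pop; stack = [
pos 13: push '{'; stack = [{
pos 14: '}' matches '{'; pop; stack = [
pos 15: push '{'; stack = [{
pos 16: '}' matches '{'; pop; stack = [
pos 17: ']' matches '['; pop; stack = (empty)
end: stack empty → VALID
Verdict: properly nested → yes

Answer: yes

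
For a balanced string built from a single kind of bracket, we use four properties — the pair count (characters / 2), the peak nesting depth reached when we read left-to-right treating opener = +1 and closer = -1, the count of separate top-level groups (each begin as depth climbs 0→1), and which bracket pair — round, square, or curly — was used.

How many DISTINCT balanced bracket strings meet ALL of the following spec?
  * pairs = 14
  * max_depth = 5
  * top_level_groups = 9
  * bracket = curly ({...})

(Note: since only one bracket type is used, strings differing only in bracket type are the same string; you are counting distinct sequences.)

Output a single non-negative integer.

Spec: pairs=14 depth=5 groups=9
Count(depth <= 5) = 5499
Count(depth <= 4) = 5364
Count(depth == 5) = 5499 - 5364 = 135

Answer: 135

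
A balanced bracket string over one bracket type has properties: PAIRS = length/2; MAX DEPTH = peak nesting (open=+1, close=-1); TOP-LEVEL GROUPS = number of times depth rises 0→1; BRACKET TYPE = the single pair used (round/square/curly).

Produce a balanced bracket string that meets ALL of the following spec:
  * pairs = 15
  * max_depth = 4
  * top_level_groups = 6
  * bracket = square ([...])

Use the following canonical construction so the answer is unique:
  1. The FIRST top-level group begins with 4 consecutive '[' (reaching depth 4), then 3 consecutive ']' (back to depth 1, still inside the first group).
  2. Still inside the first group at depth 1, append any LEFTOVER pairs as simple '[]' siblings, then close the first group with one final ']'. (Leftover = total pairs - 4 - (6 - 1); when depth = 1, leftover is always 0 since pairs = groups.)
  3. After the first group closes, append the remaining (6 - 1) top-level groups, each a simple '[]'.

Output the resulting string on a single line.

Answer: [[[[]]][][][][][][]][][][][][]

Derivation:
Spec: pairs=15 depth=4 groups=6
Leftover pairs = 15 - 4 - (6-1) = 6
First group: deep chain of depth 4 + 6 sibling pairs
Remaining 5 groups: simple '[]' each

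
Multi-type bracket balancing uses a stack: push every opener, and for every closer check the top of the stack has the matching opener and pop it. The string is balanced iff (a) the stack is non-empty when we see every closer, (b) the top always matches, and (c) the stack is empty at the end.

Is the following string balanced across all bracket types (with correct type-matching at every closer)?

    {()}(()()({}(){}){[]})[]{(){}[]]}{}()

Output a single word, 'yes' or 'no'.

Answer: no

Derivation:
pos 0: push '{'; stack = {
pos 1: push '('; stack = {(
pos 2: ')' matches '('; pop; stack = {
pos 3: '}' matches '{'; pop; stack = (empty)
pos 4: push '('; stack = (
pos 5: push '('; stack = ((
pos 6: ')' matches '('; pop; stack = (
pos 7: push '('; stack = ((
pos 8: ')' matches '('; pop; stack = (
pos 9: push '('; stack = ((
pos 10: push '{'; stack = (({
pos 11: '}' matches '{'; pop; stack = ((
pos 12: push '('; stack = (((
pos 13: ')' matches '('; pop; stack = ((
pos 14: push '{'; stack = (({
pos 15: '}' matches '{'; pop; stack = ((
pos 16: ')' matches '('; pop; stack = (
pos 17: push '{'; stack = ({
pos 18: push '['; stack = ({[
pos 19: ']' matches '['; pop; stack = ({
pos 20: '}' matches '{'; pop; stack = (
pos 21: ')' matches '('; pop; stack = (empty)
pos 22: push '['; stack = [
pos 23: ']' matches '['; pop; stack = (empty)
pos 24: push '{'; stack = {
pos 25: push '('; stack = {(
pos 26: ')' matches '('; pop; stack = {
pos 27: push '{'; stack = {{
pos 28: '}' matches '{'; pop; stack = {
pos 29: push '['; stack = {[
pos 30: ']' matches '['; pop; stack = {
pos 31: saw closer ']' but top of stack is '{' (expected '}') → INVALID
Verdict: type mismatch at position 31: ']' closes '{' → no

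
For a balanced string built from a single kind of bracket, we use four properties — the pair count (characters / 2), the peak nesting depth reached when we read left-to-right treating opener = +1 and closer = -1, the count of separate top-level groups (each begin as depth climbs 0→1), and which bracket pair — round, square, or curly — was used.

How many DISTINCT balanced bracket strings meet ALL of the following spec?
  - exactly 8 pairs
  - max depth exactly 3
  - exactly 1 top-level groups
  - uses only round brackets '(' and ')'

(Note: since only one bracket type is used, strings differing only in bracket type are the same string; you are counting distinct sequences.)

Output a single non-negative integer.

Answer: 63

Derivation:
Spec: pairs=8 depth=3 groups=1
Count(depth <= 3) = 64
Count(depth <= 2) = 1
Count(depth == 3) = 64 - 1 = 63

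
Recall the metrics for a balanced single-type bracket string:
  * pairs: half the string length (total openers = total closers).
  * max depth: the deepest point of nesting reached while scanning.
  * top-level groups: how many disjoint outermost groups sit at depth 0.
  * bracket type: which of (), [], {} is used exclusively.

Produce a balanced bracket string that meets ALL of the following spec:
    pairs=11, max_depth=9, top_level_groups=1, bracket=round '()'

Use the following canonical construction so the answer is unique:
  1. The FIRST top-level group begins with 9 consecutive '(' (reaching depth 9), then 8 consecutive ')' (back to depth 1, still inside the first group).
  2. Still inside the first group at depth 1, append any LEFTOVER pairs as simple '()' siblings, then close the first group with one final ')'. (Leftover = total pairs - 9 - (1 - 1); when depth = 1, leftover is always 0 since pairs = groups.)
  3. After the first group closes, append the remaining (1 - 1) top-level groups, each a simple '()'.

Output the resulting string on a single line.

Answer: ((((((((())))))))()())

Derivation:
Spec: pairs=11 depth=9 groups=1
Leftover pairs = 11 - 9 - (1-1) = 2
First group: deep chain of depth 9 + 2 sibling pairs
Remaining 0 groups: simple '()' each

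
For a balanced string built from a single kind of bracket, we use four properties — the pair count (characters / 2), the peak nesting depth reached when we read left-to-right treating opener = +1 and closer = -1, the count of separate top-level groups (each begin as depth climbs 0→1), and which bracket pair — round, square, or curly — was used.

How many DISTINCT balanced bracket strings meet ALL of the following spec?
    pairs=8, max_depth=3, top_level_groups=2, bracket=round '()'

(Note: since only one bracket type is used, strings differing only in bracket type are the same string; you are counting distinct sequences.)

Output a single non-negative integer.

Spec: pairs=8 depth=3 groups=2
Count(depth <= 3) = 144
Count(depth <= 2) = 7
Count(depth == 3) = 144 - 7 = 137

Answer: 137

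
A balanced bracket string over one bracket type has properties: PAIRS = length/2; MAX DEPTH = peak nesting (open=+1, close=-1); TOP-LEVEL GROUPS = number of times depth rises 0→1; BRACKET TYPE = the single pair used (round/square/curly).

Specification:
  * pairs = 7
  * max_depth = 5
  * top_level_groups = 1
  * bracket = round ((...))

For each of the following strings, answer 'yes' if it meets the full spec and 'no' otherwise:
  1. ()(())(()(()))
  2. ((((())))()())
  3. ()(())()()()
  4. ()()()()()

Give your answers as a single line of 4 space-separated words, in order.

Answer: no yes no no

Derivation:
String 1 '()(())(()(()))': depth seq [1 0 1 2 1 0 1 2 1 2 3 2 1 0]
  -> pairs=7 depth=3 groups=3 -> no
String 2 '((((())))()())': depth seq [1 2 3 4 5 4 3 2 1 2 1 2 1 0]
  -> pairs=7 depth=5 groups=1 -> yes
String 3 '()(())()()()': depth seq [1 0 1 2 1 0 1 0 1 0 1 0]
  -> pairs=6 depth=2 groups=5 -> no
String 4 '()()()()()': depth seq [1 0 1 0 1 0 1 0 1 0]
  -> pairs=5 depth=1 groups=5 -> no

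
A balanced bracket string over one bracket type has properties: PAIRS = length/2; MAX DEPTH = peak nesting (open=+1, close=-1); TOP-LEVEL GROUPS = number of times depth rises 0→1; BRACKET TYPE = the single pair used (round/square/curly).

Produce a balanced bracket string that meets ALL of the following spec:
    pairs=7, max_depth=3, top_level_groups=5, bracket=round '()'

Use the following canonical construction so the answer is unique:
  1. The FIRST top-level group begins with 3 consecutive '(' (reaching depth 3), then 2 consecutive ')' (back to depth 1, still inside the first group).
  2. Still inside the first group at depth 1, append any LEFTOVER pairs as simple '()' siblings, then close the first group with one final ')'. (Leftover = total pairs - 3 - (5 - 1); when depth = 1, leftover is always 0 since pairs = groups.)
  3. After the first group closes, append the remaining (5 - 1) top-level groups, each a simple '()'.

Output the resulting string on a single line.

Answer: ((()))()()()()

Derivation:
Spec: pairs=7 depth=3 groups=5
Leftover pairs = 7 - 3 - (5-1) = 0
First group: deep chain of depth 3 + 0 sibling pairs
Remaining 4 groups: simple '()' each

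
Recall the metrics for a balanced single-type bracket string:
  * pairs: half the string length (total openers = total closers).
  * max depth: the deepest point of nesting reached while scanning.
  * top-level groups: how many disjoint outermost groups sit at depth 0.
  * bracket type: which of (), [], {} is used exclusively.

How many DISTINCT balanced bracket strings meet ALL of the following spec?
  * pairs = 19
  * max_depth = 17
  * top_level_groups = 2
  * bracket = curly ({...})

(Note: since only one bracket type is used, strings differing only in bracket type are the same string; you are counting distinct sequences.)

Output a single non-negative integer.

Answer: 64

Derivation:
Spec: pairs=19 depth=17 groups=2
Count(depth <= 17) = 477638698
Count(depth <= 16) = 477638634
Count(depth == 17) = 477638698 - 477638634 = 64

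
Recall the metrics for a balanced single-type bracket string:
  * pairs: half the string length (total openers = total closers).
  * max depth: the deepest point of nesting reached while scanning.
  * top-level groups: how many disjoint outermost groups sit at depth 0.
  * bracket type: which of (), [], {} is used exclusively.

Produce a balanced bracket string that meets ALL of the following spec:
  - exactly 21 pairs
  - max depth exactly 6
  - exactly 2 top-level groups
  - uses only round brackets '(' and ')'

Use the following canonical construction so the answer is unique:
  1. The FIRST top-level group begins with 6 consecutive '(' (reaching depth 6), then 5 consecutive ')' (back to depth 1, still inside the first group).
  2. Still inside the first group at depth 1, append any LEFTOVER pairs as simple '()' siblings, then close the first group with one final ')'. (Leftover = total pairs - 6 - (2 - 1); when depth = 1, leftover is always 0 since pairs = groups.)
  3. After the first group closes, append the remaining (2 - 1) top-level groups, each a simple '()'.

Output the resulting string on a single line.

Answer: (((((()))))()()()()()()()()()()()()()())()

Derivation:
Spec: pairs=21 depth=6 groups=2
Leftover pairs = 21 - 6 - (2-1) = 14
First group: deep chain of depth 6 + 14 sibling pairs
Remaining 1 groups: simple '()' each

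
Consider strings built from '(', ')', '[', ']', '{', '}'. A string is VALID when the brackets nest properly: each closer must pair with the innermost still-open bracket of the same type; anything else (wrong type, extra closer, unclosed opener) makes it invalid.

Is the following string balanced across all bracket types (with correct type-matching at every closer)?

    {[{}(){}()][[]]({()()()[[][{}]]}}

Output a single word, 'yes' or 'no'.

Answer: no

Derivation:
pos 0: push '{'; stack = {
pos 1: push '['; stack = {[
pos 2: push '{'; stack = {[{
pos 3: '}' matches '{'; pop; stack = {[
pos 4: push '('; stack = {[(
pos 5: ')' matches '('; pop; stack = {[
pos 6: push '{'; stack = {[{
pos 7: '}' matches '{'; pop; stack = {[
pos 8: push '('; stack = {[(
pos 9: ')' matches '('; pop; stack = {[
pos 10: ']' matches '['; pop; stack = {
pos 11: push '['; stack = {[
pos 12: push '['; stack = {[[
pos 13: ']' matches '['; pop; stack = {[
pos 14: ']' matches '['; pop; stack = {
pos 15: push '('; stack = {(
pos 16: push '{'; stack = {({
pos 17: push '('; stack = {({(
pos 18: ')' matches '('; pop; stack = {({
pos 19: push '('; stack = {({(
pos 20: ')' matches '('; pop; stack = {({
pos 21: push '('; stack = {({(
pos 22: ')' matches '('; pop; stack = {({
pos 23: push '['; stack = {({[
pos 24: push '['; stack = {({[[
pos 25: ']' matches '['; pop; stack = {({[
pos 26: push '['; stack = {({[[
pos 27: push '{'; stack = {({[[{
pos 28: '}' matches '{'; pop; stack = {({[[
pos 29: ']' matches '['; pop; stack = {({[
pos 30: ']' matches '['; pop; stack = {({
pos 31: '}' matches '{'; pop; stack = {(
pos 32: saw closer '}' but top of stack is '(' (expected ')') → INVALID
Verdict: type mismatch at position 32: '}' closes '(' → no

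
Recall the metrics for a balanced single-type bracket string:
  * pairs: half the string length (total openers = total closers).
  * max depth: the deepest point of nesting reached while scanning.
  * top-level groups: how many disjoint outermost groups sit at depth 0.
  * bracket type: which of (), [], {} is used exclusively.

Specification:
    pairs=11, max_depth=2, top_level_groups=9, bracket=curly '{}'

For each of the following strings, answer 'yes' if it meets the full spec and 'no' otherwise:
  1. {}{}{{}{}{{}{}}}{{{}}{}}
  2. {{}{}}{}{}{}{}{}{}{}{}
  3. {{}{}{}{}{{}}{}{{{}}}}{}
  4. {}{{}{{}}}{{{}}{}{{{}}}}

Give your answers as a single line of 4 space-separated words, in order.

String 1 '{}{}{{}{}{{}{}}}{{{}}{}}': depth seq [1 0 1 0 1 2 1 2 1 2 3 2 3 2 1 0 1 2 3 2 1 2 1 0]
  -> pairs=12 depth=3 groups=4 -> no
String 2 '{{}{}}{}{}{}{}{}{}{}{}': depth seq [1 2 1 2 1 0 1 0 1 0 1 0 1 0 1 0 1 0 1 0 1 0]
  -> pairs=11 depth=2 groups=9 -> yes
String 3 '{{}{}{}{}{{}}{}{{{}}}}{}': depth seq [1 2 1 2 1 2 1 2 1 2 3 2 1 2 1 2 3 4 3 2 1 0 1 0]
  -> pairs=12 depth=4 groups=2 -> no
String 4 '{}{{}{{}}}{{{}}{}{{{}}}}': depth seq [1 0 1 2 1 2 3 2 1 0 1 2 3 2 1 2 1 2 3 4 3 2 1 0]
  -> pairs=12 depth=4 groups=3 -> no

Answer: no yes no no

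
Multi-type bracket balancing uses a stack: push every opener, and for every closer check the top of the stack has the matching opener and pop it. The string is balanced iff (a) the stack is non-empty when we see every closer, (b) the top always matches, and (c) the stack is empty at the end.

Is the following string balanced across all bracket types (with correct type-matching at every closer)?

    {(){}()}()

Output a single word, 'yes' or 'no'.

Answer: yes

Derivation:
pos 0: push '{'; stack = {
pos 1: push '('; stack = {(
pos 2: ')' matches '('; pop; stack = {
pos 3: push '{'; stack = {{
pos 4: '}' matches '{'; pop; stack = {
pos 5: push '('; stack = {(
pos 6: ')' matches '('; pop; stack = {
pos 7: '}' matches '{'; pop; stack = (empty)
pos 8: push '('; stack = (
pos 9: ')' matches '('; pop; stack = (empty)
end: stack empty → VALID
Verdict: properly nested → yes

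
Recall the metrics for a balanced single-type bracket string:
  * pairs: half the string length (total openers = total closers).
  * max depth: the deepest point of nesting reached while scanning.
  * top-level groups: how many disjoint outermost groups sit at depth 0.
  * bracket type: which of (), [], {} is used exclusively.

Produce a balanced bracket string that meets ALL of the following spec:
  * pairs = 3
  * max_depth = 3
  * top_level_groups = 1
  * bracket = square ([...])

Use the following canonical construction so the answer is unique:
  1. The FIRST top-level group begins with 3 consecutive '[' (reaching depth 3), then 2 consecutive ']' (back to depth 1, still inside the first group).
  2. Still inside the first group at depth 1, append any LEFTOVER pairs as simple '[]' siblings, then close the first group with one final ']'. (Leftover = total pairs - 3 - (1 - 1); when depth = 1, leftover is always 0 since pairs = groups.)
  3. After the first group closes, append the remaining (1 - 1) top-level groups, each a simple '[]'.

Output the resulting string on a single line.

Answer: [[[]]]

Derivation:
Spec: pairs=3 depth=3 groups=1
Leftover pairs = 3 - 3 - (1-1) = 0
First group: deep chain of depth 3 + 0 sibling pairs
Remaining 0 groups: simple '[]' each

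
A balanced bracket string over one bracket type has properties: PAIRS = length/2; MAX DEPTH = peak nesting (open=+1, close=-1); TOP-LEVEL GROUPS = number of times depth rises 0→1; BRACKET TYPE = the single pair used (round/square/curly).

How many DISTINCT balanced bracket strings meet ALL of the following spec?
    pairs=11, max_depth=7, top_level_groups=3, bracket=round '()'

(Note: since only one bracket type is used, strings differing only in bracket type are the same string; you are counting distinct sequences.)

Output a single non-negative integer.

Answer: 306

Derivation:
Spec: pairs=11 depth=7 groups=3
Count(depth <= 7) = 11886
Count(depth <= 6) = 11580
Count(depth == 7) = 11886 - 11580 = 306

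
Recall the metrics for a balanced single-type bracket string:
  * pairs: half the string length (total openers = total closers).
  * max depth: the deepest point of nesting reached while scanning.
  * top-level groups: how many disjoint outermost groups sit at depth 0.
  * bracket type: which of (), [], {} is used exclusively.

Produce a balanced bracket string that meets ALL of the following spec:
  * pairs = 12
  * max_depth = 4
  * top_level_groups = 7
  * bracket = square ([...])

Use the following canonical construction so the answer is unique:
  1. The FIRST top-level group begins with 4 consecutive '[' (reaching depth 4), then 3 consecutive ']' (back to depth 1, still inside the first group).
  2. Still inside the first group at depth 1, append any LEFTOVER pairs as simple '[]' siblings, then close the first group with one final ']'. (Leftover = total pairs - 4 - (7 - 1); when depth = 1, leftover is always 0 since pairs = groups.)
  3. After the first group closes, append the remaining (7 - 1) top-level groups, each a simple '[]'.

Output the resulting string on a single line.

Answer: [[[[]]][][]][][][][][][]

Derivation:
Spec: pairs=12 depth=4 groups=7
Leftover pairs = 12 - 4 - (7-1) = 2
First group: deep chain of depth 4 + 2 sibling pairs
Remaining 6 groups: simple '[]' each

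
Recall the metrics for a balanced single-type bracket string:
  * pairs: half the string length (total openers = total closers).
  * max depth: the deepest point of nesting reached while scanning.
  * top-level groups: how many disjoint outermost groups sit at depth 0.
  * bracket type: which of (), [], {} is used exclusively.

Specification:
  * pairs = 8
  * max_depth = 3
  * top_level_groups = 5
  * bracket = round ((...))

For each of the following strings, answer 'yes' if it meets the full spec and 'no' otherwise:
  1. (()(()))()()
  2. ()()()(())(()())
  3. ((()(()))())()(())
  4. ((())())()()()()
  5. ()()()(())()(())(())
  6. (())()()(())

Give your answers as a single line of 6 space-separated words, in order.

String 1 '(()(()))()()': depth seq [1 2 1 2 3 2 1 0 1 0 1 0]
  -> pairs=6 depth=3 groups=3 -> no
String 2 '()()()(())(()())': depth seq [1 0 1 0 1 0 1 2 1 0 1 2 1 2 1 0]
  -> pairs=8 depth=2 groups=5 -> no
String 3 '((()(()))())()(())': depth seq [1 2 3 2 3 4 3 2 1 2 1 0 1 0 1 2 1 0]
  -> pairs=9 depth=4 groups=3 -> no
String 4 '((())())()()()()': depth seq [1 2 3 2 1 2 1 0 1 0 1 0 1 0 1 0]
  -> pairs=8 depth=3 groups=5 -> yes
String 5 '()()()(())()(())(())': depth seq [1 0 1 0 1 0 1 2 1 0 1 0 1 2 1 0 1 2 1 0]
  -> pairs=10 depth=2 groups=7 -> no
String 6 '(())()()(())': depth seq [1 2 1 0 1 0 1 0 1 2 1 0]
  -> pairs=6 depth=2 groups=4 -> no

Answer: no no no yes no no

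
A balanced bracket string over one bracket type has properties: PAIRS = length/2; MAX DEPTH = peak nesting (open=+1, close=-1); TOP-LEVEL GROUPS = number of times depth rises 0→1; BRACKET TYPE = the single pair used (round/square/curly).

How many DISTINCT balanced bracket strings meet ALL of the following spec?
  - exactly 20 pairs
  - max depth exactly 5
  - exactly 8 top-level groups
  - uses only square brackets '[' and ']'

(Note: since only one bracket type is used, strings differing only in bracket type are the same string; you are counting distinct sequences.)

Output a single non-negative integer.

Spec: pairs=20 depth=5 groups=8
Count(depth <= 5) = 45843086
Count(depth <= 4) = 30034170
Count(depth == 5) = 45843086 - 30034170 = 15808916

Answer: 15808916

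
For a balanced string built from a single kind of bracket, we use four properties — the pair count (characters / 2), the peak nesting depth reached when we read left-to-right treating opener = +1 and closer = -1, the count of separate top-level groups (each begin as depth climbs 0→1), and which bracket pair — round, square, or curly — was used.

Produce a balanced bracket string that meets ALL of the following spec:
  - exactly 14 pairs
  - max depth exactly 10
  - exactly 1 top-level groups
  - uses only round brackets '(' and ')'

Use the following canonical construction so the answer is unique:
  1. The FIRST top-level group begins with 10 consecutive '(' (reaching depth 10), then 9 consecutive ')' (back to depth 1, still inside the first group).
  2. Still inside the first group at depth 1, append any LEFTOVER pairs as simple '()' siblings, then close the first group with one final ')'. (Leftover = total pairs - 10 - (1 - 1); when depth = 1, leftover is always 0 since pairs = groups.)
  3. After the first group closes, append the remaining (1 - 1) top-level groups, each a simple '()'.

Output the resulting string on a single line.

Spec: pairs=14 depth=10 groups=1
Leftover pairs = 14 - 10 - (1-1) = 4
First group: deep chain of depth 10 + 4 sibling pairs
Remaining 0 groups: simple '()' each

Answer: (((((((((()))))))))()()()())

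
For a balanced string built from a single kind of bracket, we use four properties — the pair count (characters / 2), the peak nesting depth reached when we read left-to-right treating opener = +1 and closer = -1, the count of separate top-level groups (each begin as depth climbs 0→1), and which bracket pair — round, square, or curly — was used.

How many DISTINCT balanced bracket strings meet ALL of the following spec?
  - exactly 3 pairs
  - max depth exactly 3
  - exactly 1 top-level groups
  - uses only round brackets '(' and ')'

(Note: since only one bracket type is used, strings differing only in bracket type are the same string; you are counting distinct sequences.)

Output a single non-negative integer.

Spec: pairs=3 depth=3 groups=1
Count(depth <= 3) = 2
Count(depth <= 2) = 1
Count(depth == 3) = 2 - 1 = 1

Answer: 1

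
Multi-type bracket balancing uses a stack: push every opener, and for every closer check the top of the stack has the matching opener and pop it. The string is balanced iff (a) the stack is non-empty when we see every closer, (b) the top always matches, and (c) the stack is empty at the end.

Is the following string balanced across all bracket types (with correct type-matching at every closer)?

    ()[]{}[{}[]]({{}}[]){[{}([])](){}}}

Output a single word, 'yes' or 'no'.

pos 0: push '('; stack = (
pos 1: ')' matches '('; pop; stack = (empty)
pos 2: push '['; stack = [
pos 3: ']' matches '['; pop; stack = (empty)
pos 4: push '{'; stack = {
pos 5: '}' matches '{'; pop; stack = (empty)
pos 6: push '['; stack = [
pos 7: push '{'; stack = [{
pos 8: '}' matches '{'; pop; stack = [
pos 9: push '['; stack = [[
pos 10: ']' matches '['; pop; stack = [
pos 11: ']' matches '['; pop; stack = (empty)
pos 12: push '('; stack = (
pos 13: push '{'; stack = ({
pos 14: push '{'; stack = ({{
pos 15: '}' matches '{'; pop; stack = ({
pos 16: '}' matches '{'; pop; stack = (
pos 17: push '['; stack = ([
pos 18: ']' matches '['; pop; stack = (
pos 19: ')' matches '('; pop; stack = (empty)
pos 20: push '{'; stack = {
pos 21: push '['; stack = {[
pos 22: push '{'; stack = {[{
pos 23: '}' matches '{'; pop; stack = {[
pos 24: push '('; stack = {[(
pos 25: push '['; stack = {[([
pos 26: ']' matches '['; pop; stack = {[(
pos 27: ')' matches '('; pop; stack = {[
pos 28: ']' matches '['; pop; stack = {
pos 29: push '('; stack = {(
pos 30: ')' matches '('; pop; stack = {
pos 31: push '{'; stack = {{
pos 32: '}' matches '{'; pop; stack = {
pos 33: '}' matches '{'; pop; stack = (empty)
pos 34: saw closer '}' but stack is empty → INVALID
Verdict: unmatched closer '}' at position 34 → no

Answer: no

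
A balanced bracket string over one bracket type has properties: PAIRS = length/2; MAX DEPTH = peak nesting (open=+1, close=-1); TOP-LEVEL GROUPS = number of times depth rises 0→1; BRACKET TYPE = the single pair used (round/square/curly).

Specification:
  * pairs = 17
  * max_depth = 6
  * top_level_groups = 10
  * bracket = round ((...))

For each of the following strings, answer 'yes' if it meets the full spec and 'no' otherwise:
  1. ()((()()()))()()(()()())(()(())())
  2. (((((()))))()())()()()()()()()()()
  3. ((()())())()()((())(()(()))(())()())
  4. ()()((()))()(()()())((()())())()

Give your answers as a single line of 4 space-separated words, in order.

Answer: no yes no no

Derivation:
String 1 '()((()()()))()()(()()())(()(())())': depth seq [1 0 1 2 3 2 3 2 3 2 1 0 1 0 1 0 1 2 1 2 1 2 1 0 1 2 1 2 3 2 1 2 1 0]
  -> pairs=17 depth=3 groups=6 -> no
String 2 '(((((()))))()())()()()()()()()()()': depth seq [1 2 3 4 5 6 5 4 3 2 1 2 1 2 1 0 1 0 1 0 1 0 1 0 1 0 1 0 1 0 1 0 1 0]
  -> pairs=17 depth=6 groups=10 -> yes
String 3 '((()())())()()((())(()(()))(())()())': depth seq [1 2 3 2 3 2 1 2 1 0 1 0 1 0 1 2 3 2 1 2 3 2 3 4 3 2 1 2 3 2 1 2 1 2 1 0]
  -> pairs=18 depth=4 groups=4 -> no
String 4 '()()((()))()(()()())((()())())()': depth seq [1 0 1 0 1 2 3 2 1 0 1 0 1 2 1 2 1 2 1 0 1 2 3 2 3 2 1 2 1 0 1 0]
  -> pairs=16 depth=3 groups=7 -> no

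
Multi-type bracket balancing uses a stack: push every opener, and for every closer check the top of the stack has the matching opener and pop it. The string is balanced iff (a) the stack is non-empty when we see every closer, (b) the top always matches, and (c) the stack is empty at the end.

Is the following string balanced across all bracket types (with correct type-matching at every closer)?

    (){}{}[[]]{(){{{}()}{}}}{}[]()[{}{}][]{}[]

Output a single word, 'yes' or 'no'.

pos 0: push '('; stack = (
pos 1: ')' matches '('; pop; stack = (empty)
pos 2: push '{'; stack = {
pos 3: '}' matches '{'; pop; stack = (empty)
pos 4: push '{'; stack = {
pos 5: '}' matches '{'; pop; stack = (empty)
pos 6: push '['; stack = [
pos 7: push '['; stack = [[
pos 8: ']' matches '['; pop; stack = [
pos 9: ']' matches '['; pop; stack = (empty)
pos 10: push '{'; stack = {
pos 11: push '('; stack = {(
pos 12: ')' matches '('; pop; stack = {
pos 13: push '{'; stack = {{
pos 14: push '{'; stack = {{{
pos 15: push '{'; stack = {{{{
pos 16: '}' matches '{'; pop; stack = {{{
pos 17: push '('; stack = {{{(
pos 18: ')' matches '('; pop; stack = {{{
pos 19: '}' matches '{'; pop; stack = {{
pos 20: push '{'; stack = {{{
pos 21: '}' matches '{'; pop; stack = {{
pos 22: '}' matches '{'; pop; stack = {
pos 23: '}' matches '{'; pop; stack = (empty)
pos 24: push '{'; stack = {
pos 25: '}' matches '{'; pop; stack = (empty)
pos 26: push '['; stack = [
pos 27: ']' matches '['; pop; stack = (empty)
pos 28: push '('; stack = (
pos 29: ')' matches '('; pop; stack = (empty)
pos 30: push '['; stack = [
pos 31: push '{'; stack = [{
pos 32: '}' matches '{'; pop; stack = [
pos 33: push '{'; stack = [{
pos 34: '}' matches '{'; pop; stack = [
pos 35: ']' matches '['; pop; stack = (empty)
pos 36: push '['; stack = [
pos 37: ']' matches '['; pop; stack = (empty)
pos 38: push '{'; stack = {
pos 39: '}' matches '{'; pop; stack = (empty)
pos 40: push '['; stack = [
pos 41: ']' matches '['; pop; stack = (empty)
end: stack empty → VALID
Verdict: properly nested → yes

Answer: yes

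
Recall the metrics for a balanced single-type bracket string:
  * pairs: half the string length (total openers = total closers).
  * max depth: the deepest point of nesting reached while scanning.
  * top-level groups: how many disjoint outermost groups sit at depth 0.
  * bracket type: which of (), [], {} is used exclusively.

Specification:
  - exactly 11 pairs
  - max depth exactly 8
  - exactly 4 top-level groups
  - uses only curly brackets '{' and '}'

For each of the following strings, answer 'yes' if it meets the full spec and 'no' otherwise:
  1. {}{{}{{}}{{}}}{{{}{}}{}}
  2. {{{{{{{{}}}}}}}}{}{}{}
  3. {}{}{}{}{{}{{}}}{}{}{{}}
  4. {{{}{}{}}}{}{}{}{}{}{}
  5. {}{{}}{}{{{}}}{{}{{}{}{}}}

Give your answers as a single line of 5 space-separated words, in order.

Answer: no yes no no no

Derivation:
String 1 '{}{{}{{}}{{}}}{{{}{}}{}}': depth seq [1 0 1 2 1 2 3 2 1 2 3 2 1 0 1 2 3 2 3 2 1 2 1 0]
  -> pairs=12 depth=3 groups=3 -> no
String 2 '{{{{{{{{}}}}}}}}{}{}{}': depth seq [1 2 3 4 5 6 7 8 7 6 5 4 3 2 1 0 1 0 1 0 1 0]
  -> pairs=11 depth=8 groups=4 -> yes
String 3 '{}{}{}{}{{}{{}}}{}{}{{}}': depth seq [1 0 1 0 1 0 1 0 1 2 1 2 3 2 1 0 1 0 1 0 1 2 1 0]
  -> pairs=12 depth=3 groups=8 -> no
String 4 '{{{}{}{}}}{}{}{}{}{}{}': depth seq [1 2 3 2 3 2 3 2 1 0 1 0 1 0 1 0 1 0 1 0 1 0]
  -> pairs=11 depth=3 groups=7 -> no
String 5 '{}{{}}{}{{{}}}{{}{{}{}{}}}': depth seq [1 0 1 2 1 0 1 0 1 2 3 2 1 0 1 2 1 2 3 2 3 2 3 2 1 0]
  -> pairs=13 depth=3 groups=5 -> no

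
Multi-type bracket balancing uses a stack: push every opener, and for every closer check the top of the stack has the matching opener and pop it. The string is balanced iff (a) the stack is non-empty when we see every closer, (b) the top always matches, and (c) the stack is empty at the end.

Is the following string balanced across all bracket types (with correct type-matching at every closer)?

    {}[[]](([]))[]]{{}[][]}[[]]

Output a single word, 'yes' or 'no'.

Answer: no

Derivation:
pos 0: push '{'; stack = {
pos 1: '}' matches '{'; pop; stack = (empty)
pos 2: push '['; stack = [
pos 3: push '['; stack = [[
pos 4: ']' matches '['; pop; stack = [
pos 5: ']' matches '['; pop; stack = (empty)
pos 6: push '('; stack = (
pos 7: push '('; stack = ((
pos 8: push '['; stack = (([
pos 9: ']' matches '['; pop; stack = ((
pos 10: ')' matches '('; pop; stack = (
pos 11: ')' matches '('; pop; stack = (empty)
pos 12: push '['; stack = [
pos 13: ']' matches '['; pop; stack = (empty)
pos 14: saw closer ']' but stack is empty → INVALID
Verdict: unmatched closer ']' at position 14 → no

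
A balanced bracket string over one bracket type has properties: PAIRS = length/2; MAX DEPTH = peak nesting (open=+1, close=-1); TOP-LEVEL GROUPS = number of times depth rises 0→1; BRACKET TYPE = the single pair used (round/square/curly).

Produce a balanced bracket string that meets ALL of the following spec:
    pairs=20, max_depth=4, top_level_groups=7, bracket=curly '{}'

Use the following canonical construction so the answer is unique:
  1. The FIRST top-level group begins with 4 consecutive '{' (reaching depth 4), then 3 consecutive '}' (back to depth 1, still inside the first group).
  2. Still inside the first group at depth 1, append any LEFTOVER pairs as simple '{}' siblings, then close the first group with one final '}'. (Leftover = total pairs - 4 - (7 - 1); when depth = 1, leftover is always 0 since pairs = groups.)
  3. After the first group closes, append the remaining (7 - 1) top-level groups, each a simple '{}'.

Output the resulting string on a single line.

Answer: {{{{}}}{}{}{}{}{}{}{}{}{}{}}{}{}{}{}{}{}

Derivation:
Spec: pairs=20 depth=4 groups=7
Leftover pairs = 20 - 4 - (7-1) = 10
First group: deep chain of depth 4 + 10 sibling pairs
Remaining 6 groups: simple '{}' each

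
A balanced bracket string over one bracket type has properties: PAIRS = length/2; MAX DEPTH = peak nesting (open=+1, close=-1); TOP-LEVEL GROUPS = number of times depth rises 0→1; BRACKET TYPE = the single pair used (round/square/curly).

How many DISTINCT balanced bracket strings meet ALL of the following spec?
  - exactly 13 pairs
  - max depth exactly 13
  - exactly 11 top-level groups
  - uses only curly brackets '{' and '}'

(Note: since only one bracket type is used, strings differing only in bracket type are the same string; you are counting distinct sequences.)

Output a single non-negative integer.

Spec: pairs=13 depth=13 groups=11
Count(depth <= 13) = 77
Count(depth <= 12) = 77
Count(depth == 13) = 77 - 77 = 0

Answer: 0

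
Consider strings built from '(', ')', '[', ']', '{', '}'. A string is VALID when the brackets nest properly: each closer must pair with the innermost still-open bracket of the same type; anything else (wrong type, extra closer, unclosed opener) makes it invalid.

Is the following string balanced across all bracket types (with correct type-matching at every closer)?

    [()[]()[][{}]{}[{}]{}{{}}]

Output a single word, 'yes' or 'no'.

Answer: yes

Derivation:
pos 0: push '['; stack = [
pos 1: push '('; stack = [(
pos 2: ')' matches '('; pop; stack = [
pos 3: push '['; stack = [[
pos 4: ']' matches '['; pop; stack = [
pos 5: push '('; stack = [(
pos 6: ')' matches '('; pop; stack = [
pos 7: push '['; stack = [[
pos 8: ']' matches '['; pop; stack = [
pos 9: push '['; stack = [[
pos 10: push '{'; stack = [[{
pos 11: '}' matches '{'; pop; stack = [[
pos 12: ']' matches '['; pop; stack = [
pos 13: push '{'; stack = [{
pos 14: '}' matches '{'; pop; stack = [
pos 15: push '['; stack = [[
pos 16: push '{'; stack = [[{
pos 17: '}' matches '{'; pop; stack = [[
pos 18: ']' matches '['; pop; stack = [
pos 19: push '{'; stack = [{
pos 20: '}' matches '{'; pop; stack = [
pos 21: push '{'; stack = [{
pos 22: push '{'; stack = [{{
pos 23: '}' matches '{'; pop; stack = [{
pos 24: '}' matches '{'; pop; stack = [
pos 25: ']' matches '['; pop; stack = (empty)
end: stack empty → VALID
Verdict: properly nested → yes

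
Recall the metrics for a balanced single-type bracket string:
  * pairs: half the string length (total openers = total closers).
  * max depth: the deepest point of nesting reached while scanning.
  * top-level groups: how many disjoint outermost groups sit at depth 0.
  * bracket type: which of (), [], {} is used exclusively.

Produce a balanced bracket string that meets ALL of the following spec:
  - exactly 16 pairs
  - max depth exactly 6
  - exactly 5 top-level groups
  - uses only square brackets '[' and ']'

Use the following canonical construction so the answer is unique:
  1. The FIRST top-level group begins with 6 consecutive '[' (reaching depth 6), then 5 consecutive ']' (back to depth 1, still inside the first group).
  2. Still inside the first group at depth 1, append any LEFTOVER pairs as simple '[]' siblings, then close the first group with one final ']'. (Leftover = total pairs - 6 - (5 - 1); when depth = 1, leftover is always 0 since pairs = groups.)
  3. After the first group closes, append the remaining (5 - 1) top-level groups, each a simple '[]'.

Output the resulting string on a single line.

Answer: [[[[[[]]]]][][][][][][]][][][][]

Derivation:
Spec: pairs=16 depth=6 groups=5
Leftover pairs = 16 - 6 - (5-1) = 6
First group: deep chain of depth 6 + 6 sibling pairs
Remaining 4 groups: simple '[]' each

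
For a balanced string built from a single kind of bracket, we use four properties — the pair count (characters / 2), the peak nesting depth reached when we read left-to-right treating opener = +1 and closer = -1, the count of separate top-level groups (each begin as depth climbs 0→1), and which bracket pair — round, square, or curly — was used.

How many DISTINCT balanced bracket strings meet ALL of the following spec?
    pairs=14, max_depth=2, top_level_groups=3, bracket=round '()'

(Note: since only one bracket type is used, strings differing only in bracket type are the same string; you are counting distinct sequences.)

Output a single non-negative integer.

Spec: pairs=14 depth=2 groups=3
Count(depth <= 2) = 78
Count(depth <= 1) = 0
Count(depth == 2) = 78 - 0 = 78

Answer: 78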